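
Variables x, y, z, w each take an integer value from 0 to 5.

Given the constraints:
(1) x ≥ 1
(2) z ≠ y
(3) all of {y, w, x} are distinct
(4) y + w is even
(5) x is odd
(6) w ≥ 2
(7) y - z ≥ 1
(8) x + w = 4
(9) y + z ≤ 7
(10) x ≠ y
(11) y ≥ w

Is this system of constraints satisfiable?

Take x = 1, y = 5, z = 1, w = 3. Then constraint 7: y - z = 4; constraint 8: x + w = 4; constraint 9: y + z = 6, and every other listed constraint is also met.

Satisfiable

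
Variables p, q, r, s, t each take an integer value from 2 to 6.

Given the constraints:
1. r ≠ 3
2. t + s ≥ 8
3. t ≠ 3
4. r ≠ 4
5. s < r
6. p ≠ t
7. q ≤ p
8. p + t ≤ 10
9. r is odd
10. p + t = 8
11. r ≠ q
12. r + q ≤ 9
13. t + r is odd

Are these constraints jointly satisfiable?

Satisfiable

One satisfying assignment is p = 2, q = 2, r = 5, s = 4, t = 6.
For the less obvious constraints — constraint 2: t + s = 10; constraint 8: p + t = 8 — and the others hold by inspection.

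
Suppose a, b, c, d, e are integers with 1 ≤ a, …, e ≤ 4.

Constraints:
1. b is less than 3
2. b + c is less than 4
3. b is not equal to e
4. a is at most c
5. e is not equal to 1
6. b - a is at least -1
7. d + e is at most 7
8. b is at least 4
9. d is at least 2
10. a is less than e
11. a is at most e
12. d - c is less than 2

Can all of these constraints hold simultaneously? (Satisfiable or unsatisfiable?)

Unsatisfiable

From constraint 8: b ≥ 4. From constraint 1: b ≤ 2. But 2 < 4, so no value of b works.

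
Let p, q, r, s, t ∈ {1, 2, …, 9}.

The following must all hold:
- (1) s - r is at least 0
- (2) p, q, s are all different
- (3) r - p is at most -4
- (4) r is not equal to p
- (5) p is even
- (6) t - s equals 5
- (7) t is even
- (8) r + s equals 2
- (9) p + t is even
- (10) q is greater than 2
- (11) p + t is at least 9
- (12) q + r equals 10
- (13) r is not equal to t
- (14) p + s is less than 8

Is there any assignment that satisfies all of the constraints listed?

Satisfiable

Try p = 6, q = 9, r = 1, s = 1, t = 6.
Check constraint 1: s - r = 0; constraint 3: r - p = -5; constraint 6: t - s = 5. The remaining constraints are straightforward to verify.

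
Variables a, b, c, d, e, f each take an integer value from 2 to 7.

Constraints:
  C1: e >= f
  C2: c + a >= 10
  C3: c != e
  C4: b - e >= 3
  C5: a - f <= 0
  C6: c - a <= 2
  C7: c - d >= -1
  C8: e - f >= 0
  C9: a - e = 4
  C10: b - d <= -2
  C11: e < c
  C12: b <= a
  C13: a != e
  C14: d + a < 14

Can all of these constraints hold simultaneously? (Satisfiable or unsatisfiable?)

Constraints 4, 5, 6, 7, 8, and 10 give d − b ≥ 2, b − e ≥ 3, e − f ≥ 0, f − a ≥ 0, a − c ≥ -2, c − d ≥ -1.
Adding all 6 inequalities: the left sides telescope to 0, and the right sides sum to 2 + 3 + 0 + 0 + (-2) + (-1) = 2. So 0 ≥ 2, which is false.

Unsatisfiable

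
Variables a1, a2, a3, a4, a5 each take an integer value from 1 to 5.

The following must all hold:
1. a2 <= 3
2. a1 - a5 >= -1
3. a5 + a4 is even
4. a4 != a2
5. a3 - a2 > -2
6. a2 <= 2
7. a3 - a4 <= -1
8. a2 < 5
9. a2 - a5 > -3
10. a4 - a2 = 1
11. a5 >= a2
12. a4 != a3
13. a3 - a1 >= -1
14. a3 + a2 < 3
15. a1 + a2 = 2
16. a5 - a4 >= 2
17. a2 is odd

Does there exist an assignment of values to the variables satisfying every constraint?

Constraints 2, 7, 13, and 16 give a5 − a4 ≥ 2, a4 − a3 ≥ 1, a3 − a1 ≥ -1, a1 − a5 ≥ -1.
Adding all 4 inequalities: the left sides telescope to 0, and the right sides sum to 2 + 1 + (-1) + (-1) = 1. So 0 ≥ 1, which is false.

Unsatisfiable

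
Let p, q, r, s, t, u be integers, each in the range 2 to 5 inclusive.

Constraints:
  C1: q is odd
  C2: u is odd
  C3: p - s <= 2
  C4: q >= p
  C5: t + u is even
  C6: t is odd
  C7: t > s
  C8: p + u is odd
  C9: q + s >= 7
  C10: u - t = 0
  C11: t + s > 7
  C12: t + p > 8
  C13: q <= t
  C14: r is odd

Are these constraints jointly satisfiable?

Satisfiable

Take p = 4, q = 5, r = 5, s = 3, t = 5, u = 5. Then constraint 3: p - s = 1; constraint 9: q + s = 8; constraint 10: u - t = 0, and every other listed constraint is also met.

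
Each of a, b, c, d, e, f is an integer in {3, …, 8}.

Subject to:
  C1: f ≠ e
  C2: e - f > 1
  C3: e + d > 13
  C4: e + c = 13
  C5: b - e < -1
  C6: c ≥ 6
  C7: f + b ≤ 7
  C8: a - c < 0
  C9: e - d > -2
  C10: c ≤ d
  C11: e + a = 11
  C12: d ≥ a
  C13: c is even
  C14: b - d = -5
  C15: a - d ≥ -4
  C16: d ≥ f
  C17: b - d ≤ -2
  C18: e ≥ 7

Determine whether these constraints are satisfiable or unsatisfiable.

The assignment a = 4, b = 3, c = 6, d = 8, e = 7, f = 3 works:
  constraint 2 holds since e - f = 4.
  constraint 3 holds since e + d = 15.
  constraint 4 holds since e + c = 13.
The rest check out directly.

Satisfiable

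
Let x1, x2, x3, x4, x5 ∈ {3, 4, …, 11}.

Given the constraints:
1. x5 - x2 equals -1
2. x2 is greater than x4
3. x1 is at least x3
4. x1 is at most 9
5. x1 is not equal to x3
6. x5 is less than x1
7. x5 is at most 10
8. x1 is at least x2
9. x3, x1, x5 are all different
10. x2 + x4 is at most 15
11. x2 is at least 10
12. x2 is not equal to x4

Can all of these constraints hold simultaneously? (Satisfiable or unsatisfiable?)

From constraints 8 and 11: x1 ≥ x2 and x2 ≥ 10, so x1 ≥ 10. From constraint 4: x1 ≤ 9. But 9 < 10, so no value of x1 works.

Unsatisfiable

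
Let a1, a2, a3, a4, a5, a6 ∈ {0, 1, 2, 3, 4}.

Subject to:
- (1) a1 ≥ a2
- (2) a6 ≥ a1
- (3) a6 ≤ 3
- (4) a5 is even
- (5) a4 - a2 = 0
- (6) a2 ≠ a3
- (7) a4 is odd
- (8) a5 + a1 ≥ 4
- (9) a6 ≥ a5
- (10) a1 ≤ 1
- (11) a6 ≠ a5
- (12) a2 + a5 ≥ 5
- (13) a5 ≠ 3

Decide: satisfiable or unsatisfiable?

From constraints 1 and 10: a2 ≤ a1 ≤ 1. From constraints 3 and 9: a5 ≤ a6 ≤ 3. Hence a2 + a5 ≤ 4. But constraint 12 requires a2 + a5 ≥ 5, and 5 > 4. Contradiction.

Unsatisfiable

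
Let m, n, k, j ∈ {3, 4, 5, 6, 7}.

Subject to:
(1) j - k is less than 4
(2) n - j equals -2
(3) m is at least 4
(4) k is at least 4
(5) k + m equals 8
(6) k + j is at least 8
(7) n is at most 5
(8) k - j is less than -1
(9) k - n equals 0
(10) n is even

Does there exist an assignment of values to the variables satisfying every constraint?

Satisfiable

Setting (m, n, k, j) = (4, 4, 4, 6) satisfies everything: constraint 1: j - k = 2; constraint 2: n - j = -2, and the others follow.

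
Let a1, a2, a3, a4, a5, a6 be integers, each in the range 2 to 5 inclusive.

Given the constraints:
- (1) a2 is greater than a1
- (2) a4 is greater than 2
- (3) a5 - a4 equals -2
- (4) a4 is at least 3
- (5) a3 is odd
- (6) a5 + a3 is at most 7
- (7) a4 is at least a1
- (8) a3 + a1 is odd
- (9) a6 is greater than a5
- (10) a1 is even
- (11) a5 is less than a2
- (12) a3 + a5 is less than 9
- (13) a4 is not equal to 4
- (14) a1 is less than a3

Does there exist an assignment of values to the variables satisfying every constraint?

Satisfiable

The assignment a1 = 2, a2 = 5, a3 = 3, a4 = 5, a5 = 3, a6 = 5 works:
  constraint 3 holds since a5 - a4 = -2.
  constraint 6 holds since a5 + a3 = 6.
The rest check out directly.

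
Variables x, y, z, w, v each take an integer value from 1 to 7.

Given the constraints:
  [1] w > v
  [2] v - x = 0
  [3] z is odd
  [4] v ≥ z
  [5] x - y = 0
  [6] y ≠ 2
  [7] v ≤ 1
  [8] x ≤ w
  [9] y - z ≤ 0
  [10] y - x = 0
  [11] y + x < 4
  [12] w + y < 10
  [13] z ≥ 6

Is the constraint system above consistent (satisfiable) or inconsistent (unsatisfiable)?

From constraint 13: z ≥ 6. From constraints 4 and 7: z ≤ v and v ≤ 1, so z ≤ 1. But 1 < 6, so no value of z works.

Unsatisfiable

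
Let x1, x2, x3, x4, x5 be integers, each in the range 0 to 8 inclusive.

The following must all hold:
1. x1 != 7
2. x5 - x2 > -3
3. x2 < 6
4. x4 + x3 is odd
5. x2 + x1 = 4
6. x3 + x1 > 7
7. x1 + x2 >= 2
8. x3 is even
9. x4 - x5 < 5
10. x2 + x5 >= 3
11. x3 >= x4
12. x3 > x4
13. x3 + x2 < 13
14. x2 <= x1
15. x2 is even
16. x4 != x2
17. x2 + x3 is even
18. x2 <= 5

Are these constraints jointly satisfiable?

The assignment x1 = 2, x2 = 2, x3 = 8, x4 = 3, x5 = 1 works:
  constraint 2 holds since x5 - x2 = -1.
  constraint 5 holds since x2 + x1 = 4.
  constraint 6 holds since x3 + x1 = 10.
The rest check out directly.

Satisfiable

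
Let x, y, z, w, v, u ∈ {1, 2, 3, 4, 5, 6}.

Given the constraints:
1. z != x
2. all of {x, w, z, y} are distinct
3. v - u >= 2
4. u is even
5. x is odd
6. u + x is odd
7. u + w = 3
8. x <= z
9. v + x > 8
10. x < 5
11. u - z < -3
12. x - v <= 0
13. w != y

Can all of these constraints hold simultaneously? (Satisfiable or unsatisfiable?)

Try x = 3, y = 2, z = 6, w = 1, v = 6, u = 2.
Check constraint 3: v - u = 4; constraint 7: u + w = 3; constraint 9: v + x = 9. The remaining constraints are straightforward to verify.

Satisfiable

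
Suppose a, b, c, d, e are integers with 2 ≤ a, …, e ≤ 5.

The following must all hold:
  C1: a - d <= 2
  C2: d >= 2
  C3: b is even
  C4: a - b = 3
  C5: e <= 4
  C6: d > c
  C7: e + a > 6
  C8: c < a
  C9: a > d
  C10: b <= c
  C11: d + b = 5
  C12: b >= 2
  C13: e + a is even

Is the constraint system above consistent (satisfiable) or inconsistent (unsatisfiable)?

Try a = 5, b = 2, c = 2, d = 3, e = 3.
Check constraint 1: a - d = 2; constraint 4: a - b = 3; constraint 7: e + a = 8. The remaining constraints are straightforward to verify.

Satisfiable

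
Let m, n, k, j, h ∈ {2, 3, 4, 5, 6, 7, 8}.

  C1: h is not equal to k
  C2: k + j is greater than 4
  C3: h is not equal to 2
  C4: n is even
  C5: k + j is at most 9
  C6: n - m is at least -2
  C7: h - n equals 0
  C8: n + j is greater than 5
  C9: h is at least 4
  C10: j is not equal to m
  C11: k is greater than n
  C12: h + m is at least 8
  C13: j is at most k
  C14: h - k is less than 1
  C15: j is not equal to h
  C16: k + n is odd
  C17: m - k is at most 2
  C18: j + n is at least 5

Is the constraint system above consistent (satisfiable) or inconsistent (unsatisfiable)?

Satisfiable

Setting (m, n, k, j, h) = (4, 4, 5, 2, 4) satisfies everything: constraint 2: k + j = 7; constraint 5: k + j = 7, and the others follow.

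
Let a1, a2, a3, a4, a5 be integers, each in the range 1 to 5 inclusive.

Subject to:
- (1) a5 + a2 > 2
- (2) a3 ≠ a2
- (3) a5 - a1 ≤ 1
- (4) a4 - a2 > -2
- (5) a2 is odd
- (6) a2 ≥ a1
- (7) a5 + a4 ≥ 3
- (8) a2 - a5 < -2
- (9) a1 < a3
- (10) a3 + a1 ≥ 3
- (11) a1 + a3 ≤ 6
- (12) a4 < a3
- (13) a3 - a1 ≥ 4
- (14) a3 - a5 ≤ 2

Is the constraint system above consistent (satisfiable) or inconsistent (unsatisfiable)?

Constraints 3, 13, and 14 give a1 − a5 ≥ -1, a5 − a3 ≥ -2, a3 − a1 ≥ 4.
Adding all 3 inequalities: the left sides telescope to 0, and the right sides sum to (-1) + (-2) + 4 = 1. So 0 ≥ 1, which is false.

Unsatisfiable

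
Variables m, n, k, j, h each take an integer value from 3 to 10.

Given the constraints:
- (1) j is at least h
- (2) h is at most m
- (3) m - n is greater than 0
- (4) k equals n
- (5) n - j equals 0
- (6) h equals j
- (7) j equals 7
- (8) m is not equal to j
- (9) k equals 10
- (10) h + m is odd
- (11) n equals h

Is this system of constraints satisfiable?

Constraint 9 fixes k = 10 and constraint 7 fixes j = 7. Constraints 4, 6, and 11 give k = n = h = j, so k = j. But 10 ≠ 7 — contradiction.

Unsatisfiable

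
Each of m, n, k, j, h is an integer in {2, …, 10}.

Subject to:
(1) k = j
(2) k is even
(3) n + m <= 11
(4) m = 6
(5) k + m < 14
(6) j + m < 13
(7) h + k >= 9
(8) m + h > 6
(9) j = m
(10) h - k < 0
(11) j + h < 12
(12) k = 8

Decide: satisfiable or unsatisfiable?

Constraint 12 fixes k = 8 and constraint 4 fixes m = 6. Constraints 1 and 9 give k = j = m, so k = m. But 8 ≠ 6 — contradiction.

Unsatisfiable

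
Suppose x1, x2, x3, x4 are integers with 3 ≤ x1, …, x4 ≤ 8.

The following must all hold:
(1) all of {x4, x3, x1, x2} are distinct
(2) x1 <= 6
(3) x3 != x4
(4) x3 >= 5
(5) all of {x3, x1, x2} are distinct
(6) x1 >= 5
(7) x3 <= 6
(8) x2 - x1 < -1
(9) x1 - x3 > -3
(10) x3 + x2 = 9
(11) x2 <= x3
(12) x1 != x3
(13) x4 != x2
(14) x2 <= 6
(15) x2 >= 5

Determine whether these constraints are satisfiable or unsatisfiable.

Unsatisfiable

Constraints 2, 4, 6, 7, 14, and 15 confine each of x3, x1, x2 to the 2 values {5, 6}.
Constraint 5 requires all 3 of them to be distinct, but only 2 values are available — impossible by the pigeonhole principle.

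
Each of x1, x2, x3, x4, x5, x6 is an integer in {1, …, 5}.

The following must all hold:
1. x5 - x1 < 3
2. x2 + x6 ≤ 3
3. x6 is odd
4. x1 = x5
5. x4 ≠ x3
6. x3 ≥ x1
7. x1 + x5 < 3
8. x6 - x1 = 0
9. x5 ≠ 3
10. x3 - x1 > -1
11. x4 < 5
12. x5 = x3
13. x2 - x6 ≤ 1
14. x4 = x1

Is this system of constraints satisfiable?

From constraints 4, 12, and 14, x4 = x1 = x5 = x3, so x4 = x3. But constraint 5 says x4 ≠ x3. Contradiction.

Unsatisfiable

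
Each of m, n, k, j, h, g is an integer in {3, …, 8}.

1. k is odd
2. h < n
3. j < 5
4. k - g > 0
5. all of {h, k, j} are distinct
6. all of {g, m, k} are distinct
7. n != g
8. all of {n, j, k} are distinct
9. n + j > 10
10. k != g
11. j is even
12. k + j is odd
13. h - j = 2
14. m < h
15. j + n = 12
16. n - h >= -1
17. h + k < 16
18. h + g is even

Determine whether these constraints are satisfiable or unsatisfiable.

Setting (m, n, k, j, h, g) = (4, 8, 7, 4, 6, 6) satisfies everything: constraint 4: k - g = 1; constraint 9: n + j = 12; constraint 13: h - j = 2, and the others follow.

Satisfiable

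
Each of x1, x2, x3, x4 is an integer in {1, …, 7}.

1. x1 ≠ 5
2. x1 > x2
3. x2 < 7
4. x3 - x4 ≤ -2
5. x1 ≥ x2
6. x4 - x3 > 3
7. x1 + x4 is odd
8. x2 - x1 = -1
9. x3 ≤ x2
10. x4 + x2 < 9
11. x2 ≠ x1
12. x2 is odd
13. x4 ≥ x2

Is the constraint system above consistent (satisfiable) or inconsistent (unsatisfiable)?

Take x1 = 2, x2 = 1, x3 = 1, x4 = 5. Then constraint 4: x3 - x4 = -4; constraint 6: x4 - x3 = 4; constraint 8: x2 - x1 = -1, and every other listed constraint is also met.

Satisfiable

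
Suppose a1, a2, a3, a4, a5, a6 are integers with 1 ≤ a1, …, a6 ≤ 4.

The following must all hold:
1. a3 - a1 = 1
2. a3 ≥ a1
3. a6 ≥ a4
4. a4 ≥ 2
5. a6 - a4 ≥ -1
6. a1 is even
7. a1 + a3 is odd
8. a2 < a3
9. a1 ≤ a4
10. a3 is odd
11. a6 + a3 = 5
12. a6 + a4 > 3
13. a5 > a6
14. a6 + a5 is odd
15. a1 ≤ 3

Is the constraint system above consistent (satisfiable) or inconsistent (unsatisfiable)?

Take a1 = 2, a2 = 2, a3 = 3, a4 = 2, a5 = 3, a6 = 2. Then constraint 1: a3 - a1 = 1; constraint 5: a6 - a4 = 0; constraint 11: a6 + a3 = 5, and every other listed constraint is also met.

Satisfiable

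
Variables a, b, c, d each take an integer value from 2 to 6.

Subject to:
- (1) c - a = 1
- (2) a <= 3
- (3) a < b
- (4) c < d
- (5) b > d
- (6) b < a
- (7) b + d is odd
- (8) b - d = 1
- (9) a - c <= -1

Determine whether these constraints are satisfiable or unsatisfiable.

Unsatisfiable

Constraints 4, 5, 6, and 9 give a < c, c < d, d < b, b < a. Chaining: a < c < d < b < a, which forces a < a — impossible.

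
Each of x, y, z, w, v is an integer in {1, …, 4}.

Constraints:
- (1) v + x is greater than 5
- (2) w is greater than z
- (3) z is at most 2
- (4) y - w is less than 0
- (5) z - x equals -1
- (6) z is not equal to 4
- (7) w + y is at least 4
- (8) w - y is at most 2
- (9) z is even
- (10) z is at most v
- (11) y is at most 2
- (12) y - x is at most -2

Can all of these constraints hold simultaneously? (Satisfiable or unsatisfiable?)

Try x = 3, y = 1, z = 2, w = 3, v = 3.
Check constraint 1: v + x = 6; constraint 4: y - w = -2. The remaining constraints are straightforward to verify.

Satisfiable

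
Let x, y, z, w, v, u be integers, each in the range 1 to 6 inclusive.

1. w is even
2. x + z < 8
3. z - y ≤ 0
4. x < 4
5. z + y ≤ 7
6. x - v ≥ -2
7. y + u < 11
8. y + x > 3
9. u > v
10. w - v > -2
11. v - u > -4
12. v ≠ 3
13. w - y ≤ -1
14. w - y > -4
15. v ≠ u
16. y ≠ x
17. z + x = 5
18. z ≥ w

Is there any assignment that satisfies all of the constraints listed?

Satisfiable

One satisfying assignment is x = 2, y = 4, z = 3, w = 2, v = 2, u = 5.
For the less obvious constraints — constraint 2: x + z = 5; constraint 3: z - y = -1; constraint 5: z + y = 7 — and the others hold by inspection.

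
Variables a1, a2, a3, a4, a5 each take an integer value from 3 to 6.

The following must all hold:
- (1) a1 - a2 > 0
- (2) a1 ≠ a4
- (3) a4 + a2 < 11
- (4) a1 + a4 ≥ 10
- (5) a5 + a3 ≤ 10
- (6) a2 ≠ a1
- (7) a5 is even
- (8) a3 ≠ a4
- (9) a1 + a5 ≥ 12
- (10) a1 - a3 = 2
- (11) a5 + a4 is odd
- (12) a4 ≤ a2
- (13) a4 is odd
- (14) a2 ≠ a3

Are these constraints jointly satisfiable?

The assignment a1 = 6, a2 = 5, a3 = 4, a4 = 5, a5 = 6 works:
  constraint 1 holds since a1 - a2 = 1.
  constraint 3 holds since a4 + a2 = 10.
The rest check out directly.

Satisfiable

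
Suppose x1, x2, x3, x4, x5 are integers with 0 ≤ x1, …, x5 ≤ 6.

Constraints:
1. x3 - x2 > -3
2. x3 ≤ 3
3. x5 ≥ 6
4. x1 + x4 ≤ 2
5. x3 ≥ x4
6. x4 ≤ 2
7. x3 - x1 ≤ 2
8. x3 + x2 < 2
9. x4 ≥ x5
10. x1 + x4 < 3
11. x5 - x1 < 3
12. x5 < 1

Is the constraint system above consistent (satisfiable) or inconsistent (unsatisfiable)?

From constraints 3 and 9: x4 ≥ x5 and x5 ≥ 6, so x4 ≥ 6. From constraints 2 and 5: x4 ≤ x3 and x3 ≤ 3, so x4 ≤ 3. But 3 < 6, so no value of x4 works.

Unsatisfiable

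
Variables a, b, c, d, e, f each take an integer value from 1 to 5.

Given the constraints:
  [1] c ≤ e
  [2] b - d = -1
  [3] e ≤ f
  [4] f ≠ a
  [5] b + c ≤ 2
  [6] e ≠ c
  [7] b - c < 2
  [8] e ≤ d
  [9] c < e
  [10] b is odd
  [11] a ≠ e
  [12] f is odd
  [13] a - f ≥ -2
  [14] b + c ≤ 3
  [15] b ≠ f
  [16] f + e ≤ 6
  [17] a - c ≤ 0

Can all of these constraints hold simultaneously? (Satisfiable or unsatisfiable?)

Satisfiable

One satisfying assignment is a = 1, b = 1, c = 1, d = 2, e = 2, f = 3.
For the less obvious constraints — constraint 2: b - d = -1; constraint 5: b + c = 2 — and the others hold by inspection.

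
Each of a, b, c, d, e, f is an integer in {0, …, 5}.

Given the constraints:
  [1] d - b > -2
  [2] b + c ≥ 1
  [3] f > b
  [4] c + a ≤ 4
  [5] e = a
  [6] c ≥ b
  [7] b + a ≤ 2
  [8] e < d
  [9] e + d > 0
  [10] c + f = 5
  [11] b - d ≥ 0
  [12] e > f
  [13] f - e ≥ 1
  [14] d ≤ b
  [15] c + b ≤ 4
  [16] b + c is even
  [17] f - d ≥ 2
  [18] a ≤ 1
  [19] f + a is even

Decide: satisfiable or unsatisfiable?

Constraints 3, 8, 12, and 14 give d ≤ b, b < f, f < e, e < d. Chaining: d ≤ b < f < e < d, which forces d < d — impossible.

Unsatisfiable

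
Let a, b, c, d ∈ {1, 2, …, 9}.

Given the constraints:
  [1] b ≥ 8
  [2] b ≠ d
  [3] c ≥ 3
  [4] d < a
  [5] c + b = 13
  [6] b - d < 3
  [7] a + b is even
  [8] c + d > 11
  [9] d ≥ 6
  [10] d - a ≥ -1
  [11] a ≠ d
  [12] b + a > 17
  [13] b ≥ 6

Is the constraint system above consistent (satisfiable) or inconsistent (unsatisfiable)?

Take a = 9, b = 9, c = 4, d = 8. Then constraint 5: c + b = 13; constraint 6: b - d = 1; constraint 8: c + d = 12, and every other listed constraint is also met.

Satisfiable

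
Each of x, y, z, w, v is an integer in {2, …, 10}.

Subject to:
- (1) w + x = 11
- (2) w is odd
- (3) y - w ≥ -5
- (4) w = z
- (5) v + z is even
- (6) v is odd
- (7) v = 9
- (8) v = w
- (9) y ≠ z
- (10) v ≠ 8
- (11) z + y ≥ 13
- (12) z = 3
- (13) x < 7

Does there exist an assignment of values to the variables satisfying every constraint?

Constraint 7 fixes v = 9 and constraint 12 fixes z = 3. Constraints 4 and 8 give v = w = z, so v = z. But 9 ≠ 3 — contradiction.

Unsatisfiable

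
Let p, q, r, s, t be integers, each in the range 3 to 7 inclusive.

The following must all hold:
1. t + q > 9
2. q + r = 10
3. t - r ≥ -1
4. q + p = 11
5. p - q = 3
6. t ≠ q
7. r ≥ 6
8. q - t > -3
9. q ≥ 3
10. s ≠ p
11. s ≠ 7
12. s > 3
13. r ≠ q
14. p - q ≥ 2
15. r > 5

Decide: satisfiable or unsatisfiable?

Satisfiable

Try p = 7, q = 4, r = 6, s = 5, t = 6.
Check constraint 1: t + q = 10; constraint 2: q + r = 10. The remaining constraints are straightforward to verify.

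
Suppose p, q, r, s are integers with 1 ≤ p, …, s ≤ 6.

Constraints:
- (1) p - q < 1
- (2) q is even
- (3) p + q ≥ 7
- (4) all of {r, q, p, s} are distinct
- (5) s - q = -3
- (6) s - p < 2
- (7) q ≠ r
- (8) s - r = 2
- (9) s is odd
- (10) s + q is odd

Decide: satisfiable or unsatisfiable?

Satisfiable

Take p = 4, q = 6, r = 1, s = 3. Then constraint 1: p - q = -2; constraint 3: p + q = 10, and every other listed constraint is also met.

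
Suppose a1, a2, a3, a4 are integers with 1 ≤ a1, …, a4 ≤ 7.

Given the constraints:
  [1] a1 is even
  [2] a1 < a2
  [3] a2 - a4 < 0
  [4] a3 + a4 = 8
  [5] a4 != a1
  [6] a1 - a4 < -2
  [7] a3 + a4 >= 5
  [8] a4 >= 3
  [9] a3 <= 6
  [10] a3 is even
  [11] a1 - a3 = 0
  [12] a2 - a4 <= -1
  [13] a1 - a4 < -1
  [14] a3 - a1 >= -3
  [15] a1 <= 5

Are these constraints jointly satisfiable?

Take a1 = 2, a2 = 4, a3 = 2, a4 = 6. Then constraint 3: a2 - a4 = -2; constraint 4: a3 + a4 = 8; constraint 6: a1 - a4 = -4, and every other listed constraint is also met.

Satisfiable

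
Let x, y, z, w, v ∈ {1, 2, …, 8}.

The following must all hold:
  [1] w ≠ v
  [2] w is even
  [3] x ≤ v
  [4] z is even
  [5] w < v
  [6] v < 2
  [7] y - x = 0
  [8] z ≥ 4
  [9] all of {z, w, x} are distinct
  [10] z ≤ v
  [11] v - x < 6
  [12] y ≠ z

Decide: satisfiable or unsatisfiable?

Unsatisfiable

From constraints 8 and 10: v ≥ z and z ≥ 4, so v ≥ 4. From constraint 6: v ≤ 1. But 1 < 4, so no value of v works.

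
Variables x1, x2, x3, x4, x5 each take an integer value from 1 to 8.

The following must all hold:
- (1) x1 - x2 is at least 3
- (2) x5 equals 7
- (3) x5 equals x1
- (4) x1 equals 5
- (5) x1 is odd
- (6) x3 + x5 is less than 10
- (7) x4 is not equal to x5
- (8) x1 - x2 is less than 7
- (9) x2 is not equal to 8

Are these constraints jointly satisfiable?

Constraint 2 fixes x5 = 7 and constraint 4 fixes x1 = 5, but constraint 3 requires x5 = x1. Since 7 ≠ 5, contradiction.

Unsatisfiable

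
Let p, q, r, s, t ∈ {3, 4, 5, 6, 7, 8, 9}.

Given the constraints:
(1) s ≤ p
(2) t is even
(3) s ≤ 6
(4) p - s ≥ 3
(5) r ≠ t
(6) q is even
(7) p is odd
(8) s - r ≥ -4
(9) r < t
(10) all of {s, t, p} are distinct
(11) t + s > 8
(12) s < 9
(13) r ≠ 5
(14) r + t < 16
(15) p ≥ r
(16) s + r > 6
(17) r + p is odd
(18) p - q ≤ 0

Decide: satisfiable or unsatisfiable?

Satisfiable

Try p = 7, q = 8, r = 6, s = 3, t = 8.
Check constraint 4: p - s = 4; constraint 8: s - r = -3; constraint 11: t + s = 11. The remaining constraints are straightforward to verify.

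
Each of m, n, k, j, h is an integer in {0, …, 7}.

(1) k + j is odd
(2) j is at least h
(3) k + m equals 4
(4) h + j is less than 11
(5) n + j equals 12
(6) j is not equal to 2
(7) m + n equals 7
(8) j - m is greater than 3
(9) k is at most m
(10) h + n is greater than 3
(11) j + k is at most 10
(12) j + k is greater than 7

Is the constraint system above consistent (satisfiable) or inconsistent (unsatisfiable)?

Satisfiable

Setting (m, n, k, j, h) = (2, 5, 2, 7, 1) satisfies everything: constraint 3: k + m = 4; constraint 4: h + j = 8; constraint 5: n + j = 12, and the others follow.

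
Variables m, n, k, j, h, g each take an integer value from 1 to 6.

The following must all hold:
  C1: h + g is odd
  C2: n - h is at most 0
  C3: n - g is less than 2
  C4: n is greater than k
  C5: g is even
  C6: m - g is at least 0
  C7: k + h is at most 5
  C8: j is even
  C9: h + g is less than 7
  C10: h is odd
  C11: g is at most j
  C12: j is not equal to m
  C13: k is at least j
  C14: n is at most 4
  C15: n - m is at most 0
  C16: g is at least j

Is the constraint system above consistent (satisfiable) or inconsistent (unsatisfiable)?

One satisfying assignment is m = 5, n = 3, k = 2, j = 2, h = 3, g = 2.
For the less obvious constraints — constraint 2: n - h = 0; constraint 3: n - g = 1; constraint 6: m - g = 3 — and the others hold by inspection.

Satisfiable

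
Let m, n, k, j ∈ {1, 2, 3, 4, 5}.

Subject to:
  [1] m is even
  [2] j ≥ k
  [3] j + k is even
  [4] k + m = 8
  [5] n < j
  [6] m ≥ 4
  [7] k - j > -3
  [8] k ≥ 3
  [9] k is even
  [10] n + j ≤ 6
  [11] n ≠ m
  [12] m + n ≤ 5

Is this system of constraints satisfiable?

Try m = 4, n = 1, k = 4, j = 4.
Check constraint 4: k + m = 8; constraint 7: k - j = 0; constraint 10: n + j = 5. The remaining constraints are straightforward to verify.

Satisfiable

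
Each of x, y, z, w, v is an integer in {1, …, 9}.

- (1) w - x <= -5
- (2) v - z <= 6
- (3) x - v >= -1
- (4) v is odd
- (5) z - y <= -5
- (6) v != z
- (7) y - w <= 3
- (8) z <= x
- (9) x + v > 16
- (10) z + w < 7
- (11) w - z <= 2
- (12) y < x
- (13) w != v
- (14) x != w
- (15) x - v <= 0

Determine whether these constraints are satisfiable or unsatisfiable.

Unsatisfiable

Constraints 1, 2, 5, 7, and 15 give z − v ≥ -6, v − x ≥ 0, x − w ≥ 5, w − y ≥ -3, y − z ≥ 5.
Adding all 5 inequalities: the left sides telescope to 0, and the right sides sum to (-6) + 0 + 5 + (-3) + 5 = 1. So 0 ≥ 1, which is false.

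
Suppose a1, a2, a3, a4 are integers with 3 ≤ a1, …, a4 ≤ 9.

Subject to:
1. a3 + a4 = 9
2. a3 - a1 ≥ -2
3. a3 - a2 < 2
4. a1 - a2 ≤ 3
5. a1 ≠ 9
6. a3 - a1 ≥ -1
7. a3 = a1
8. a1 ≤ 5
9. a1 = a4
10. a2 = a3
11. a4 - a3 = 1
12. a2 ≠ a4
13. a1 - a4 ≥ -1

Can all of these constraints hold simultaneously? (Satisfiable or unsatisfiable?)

Unsatisfiable

From constraints 7, 9, and 10, a2 = a3 = a1 = a4, so a2 = a4. But constraint 12 says a2 ≠ a4. Contradiction.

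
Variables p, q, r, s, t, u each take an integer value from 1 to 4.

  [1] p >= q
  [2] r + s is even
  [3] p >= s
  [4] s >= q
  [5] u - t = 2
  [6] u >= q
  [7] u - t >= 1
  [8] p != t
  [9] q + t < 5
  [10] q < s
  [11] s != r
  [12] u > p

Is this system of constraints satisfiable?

Satisfiable

Setting (p, q, r, s, t, u) = (3, 2, 1, 3, 2, 4) satisfies everything: constraint 5: u - t = 2; constraint 7: u - t = 2, and the others follow.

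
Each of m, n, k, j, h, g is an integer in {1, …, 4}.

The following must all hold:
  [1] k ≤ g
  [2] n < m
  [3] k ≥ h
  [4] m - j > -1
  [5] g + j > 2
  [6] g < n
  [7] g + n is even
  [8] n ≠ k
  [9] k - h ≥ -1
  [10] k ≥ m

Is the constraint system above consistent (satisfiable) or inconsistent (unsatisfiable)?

Unsatisfiable

Constraints 1, 2, 6, and 10 give m ≤ k, k ≤ g, g < n, n < m. Chaining: m ≤ k ≤ g < n < m, which forces m < m — impossible.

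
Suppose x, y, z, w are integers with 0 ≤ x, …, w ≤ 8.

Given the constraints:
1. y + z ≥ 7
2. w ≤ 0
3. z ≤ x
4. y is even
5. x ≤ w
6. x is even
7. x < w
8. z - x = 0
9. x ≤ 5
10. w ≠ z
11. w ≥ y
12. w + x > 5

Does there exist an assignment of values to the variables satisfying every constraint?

Unsatisfiable

From constraints 2 and 11: y ≤ w ≤ 0. From constraints 3 and 9: z ≤ x ≤ 5. Hence y + z ≤ 5. But constraint 1 requires y + z ≥ 7, and 7 > 5. Contradiction.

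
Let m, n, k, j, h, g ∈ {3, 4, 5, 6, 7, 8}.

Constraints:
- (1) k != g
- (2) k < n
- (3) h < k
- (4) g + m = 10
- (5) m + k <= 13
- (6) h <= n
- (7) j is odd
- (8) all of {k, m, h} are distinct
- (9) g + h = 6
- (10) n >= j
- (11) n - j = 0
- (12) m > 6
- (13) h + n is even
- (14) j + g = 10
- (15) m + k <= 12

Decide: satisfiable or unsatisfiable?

Take m = 7, n = 7, k = 4, j = 7, h = 3, g = 3. Then constraint 4: g + m = 10; constraint 5: m + k = 11, and every other listed constraint is also met.

Satisfiable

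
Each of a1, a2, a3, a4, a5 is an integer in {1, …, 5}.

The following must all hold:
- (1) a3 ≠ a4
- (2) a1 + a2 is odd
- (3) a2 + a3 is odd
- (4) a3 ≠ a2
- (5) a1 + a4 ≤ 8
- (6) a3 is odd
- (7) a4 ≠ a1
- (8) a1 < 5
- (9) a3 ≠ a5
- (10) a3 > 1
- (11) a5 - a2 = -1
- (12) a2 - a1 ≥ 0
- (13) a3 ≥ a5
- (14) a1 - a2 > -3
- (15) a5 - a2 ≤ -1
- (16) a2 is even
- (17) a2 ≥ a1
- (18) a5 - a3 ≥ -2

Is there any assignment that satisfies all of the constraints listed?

The assignment a1 = 1, a2 = 2, a3 = 3, a4 = 4, a5 = 1 works:
  constraint 5 holds since a1 + a4 = 5.
  constraint 11 holds since a5 - a2 = -1.
The rest check out directly.

Satisfiable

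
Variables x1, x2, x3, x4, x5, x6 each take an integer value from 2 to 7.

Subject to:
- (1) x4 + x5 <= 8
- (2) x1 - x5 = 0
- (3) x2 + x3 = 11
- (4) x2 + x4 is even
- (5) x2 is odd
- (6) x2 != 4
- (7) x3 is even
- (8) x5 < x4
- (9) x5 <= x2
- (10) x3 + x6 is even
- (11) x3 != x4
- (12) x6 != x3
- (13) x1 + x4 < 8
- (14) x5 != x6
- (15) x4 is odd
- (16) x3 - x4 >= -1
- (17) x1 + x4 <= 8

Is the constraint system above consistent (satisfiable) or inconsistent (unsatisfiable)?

Satisfiable

Take x1 = 2, x2 = 7, x3 = 4, x4 = 3, x5 = 2, x6 = 6. Then constraint 1: x4 + x5 = 5; constraint 2: x1 - x5 = 0, and every other listed constraint is also met.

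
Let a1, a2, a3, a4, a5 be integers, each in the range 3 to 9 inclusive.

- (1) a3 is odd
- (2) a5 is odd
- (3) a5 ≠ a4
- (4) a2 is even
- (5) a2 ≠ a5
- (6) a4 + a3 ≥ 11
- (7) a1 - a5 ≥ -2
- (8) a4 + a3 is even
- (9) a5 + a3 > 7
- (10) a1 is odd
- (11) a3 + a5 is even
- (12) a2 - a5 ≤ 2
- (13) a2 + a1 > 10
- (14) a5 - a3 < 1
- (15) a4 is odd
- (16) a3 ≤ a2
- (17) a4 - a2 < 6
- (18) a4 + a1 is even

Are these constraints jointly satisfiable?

Satisfiable

One satisfying assignment is a1 = 5, a2 = 6, a3 = 5, a4 = 9, a5 = 5.
For the less obvious constraints — constraint 6: a4 + a3 = 14; constraint 7: a1 - a5 = 0 — and the others hold by inspection.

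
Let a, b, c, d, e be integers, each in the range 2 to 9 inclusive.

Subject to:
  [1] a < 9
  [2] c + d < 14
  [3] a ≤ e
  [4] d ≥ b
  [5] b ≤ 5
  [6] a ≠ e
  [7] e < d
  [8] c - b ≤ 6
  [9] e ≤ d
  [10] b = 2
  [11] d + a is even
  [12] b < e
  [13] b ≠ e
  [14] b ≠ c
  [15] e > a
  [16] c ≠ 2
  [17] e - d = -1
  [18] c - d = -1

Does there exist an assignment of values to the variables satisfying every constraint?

Satisfiable

Take a = 3, b = 2, c = 6, d = 7, e = 6. Then constraint 2: c + d = 13; constraint 8: c - b = 4; constraint 17: e - d = -1, and every other listed constraint is also met.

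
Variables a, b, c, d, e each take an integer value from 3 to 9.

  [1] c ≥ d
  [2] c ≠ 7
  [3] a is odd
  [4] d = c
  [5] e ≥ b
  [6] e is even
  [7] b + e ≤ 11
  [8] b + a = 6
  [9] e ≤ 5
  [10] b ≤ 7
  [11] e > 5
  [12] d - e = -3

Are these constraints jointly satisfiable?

Unsatisfiable

From constraint 11: e ≥ 6. From constraint 9: e ≤ 5. But 5 < 6, so no value of e works.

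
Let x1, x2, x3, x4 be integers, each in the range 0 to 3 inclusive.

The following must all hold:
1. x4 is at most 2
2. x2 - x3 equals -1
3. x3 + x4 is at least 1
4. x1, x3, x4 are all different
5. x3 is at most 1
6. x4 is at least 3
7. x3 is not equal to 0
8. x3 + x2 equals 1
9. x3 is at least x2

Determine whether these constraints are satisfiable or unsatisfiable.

From constraint 6: x4 ≥ 3. From constraint 1: x4 ≤ 2. But 2 < 3, so no value of x4 works.

Unsatisfiable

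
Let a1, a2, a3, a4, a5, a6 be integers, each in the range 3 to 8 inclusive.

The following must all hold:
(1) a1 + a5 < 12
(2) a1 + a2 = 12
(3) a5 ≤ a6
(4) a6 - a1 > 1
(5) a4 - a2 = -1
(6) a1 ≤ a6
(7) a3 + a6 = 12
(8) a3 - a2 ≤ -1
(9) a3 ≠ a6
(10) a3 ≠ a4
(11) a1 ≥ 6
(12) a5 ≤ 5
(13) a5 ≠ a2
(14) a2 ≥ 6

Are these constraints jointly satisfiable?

Satisfiable

Try a1 = 6, a2 = 6, a3 = 4, a4 = 5, a5 = 4, a6 = 8.
Check constraint 1: a1 + a5 = 10; constraint 2: a1 + a2 = 12; constraint 4: a6 - a1 = 2. The remaining constraints are straightforward to verify.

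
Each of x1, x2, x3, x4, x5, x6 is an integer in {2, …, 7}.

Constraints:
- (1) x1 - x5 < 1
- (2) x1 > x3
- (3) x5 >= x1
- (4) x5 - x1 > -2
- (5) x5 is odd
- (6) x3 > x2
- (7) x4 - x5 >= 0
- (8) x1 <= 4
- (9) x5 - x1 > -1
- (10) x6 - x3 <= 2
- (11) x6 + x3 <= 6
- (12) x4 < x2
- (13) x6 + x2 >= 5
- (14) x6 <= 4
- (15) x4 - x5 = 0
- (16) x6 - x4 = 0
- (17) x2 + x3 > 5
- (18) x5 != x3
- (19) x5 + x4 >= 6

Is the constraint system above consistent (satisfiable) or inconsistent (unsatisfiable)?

Unsatisfiable

Constraints 2, 3, 6, 7, and 12 give x1 ≤ x5, x5 ≤ x4, x4 < x2, x2 < x3, x3 < x1. Chaining: x1 ≤ x5 ≤ x4 < x2 < x3 < x1, which forces x1 < x1 — impossible.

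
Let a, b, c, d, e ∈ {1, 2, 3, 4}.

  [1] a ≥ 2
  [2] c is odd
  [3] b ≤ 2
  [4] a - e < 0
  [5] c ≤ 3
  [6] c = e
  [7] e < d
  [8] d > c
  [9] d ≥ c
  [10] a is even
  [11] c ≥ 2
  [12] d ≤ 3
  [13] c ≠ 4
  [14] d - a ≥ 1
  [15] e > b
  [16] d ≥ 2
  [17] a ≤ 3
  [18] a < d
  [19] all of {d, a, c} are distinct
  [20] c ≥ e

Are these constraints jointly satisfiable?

Unsatisfiable

Constraints 1, 5, 11, 12, 16, and 17 confine each of d, a, c to the 2 values {2, 3}.
Constraint 19 requires all 3 of them to be distinct, but only 2 values are available — impossible by the pigeonhole principle.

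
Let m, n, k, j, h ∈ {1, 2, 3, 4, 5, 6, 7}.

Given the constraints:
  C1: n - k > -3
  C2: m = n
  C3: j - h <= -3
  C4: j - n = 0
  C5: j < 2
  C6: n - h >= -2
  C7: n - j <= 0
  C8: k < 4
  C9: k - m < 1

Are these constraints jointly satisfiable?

Constraints 3, 6, and 7 give n − h ≥ -2, h − j ≥ 3, j − n ≥ 0.
Adding all 3 inequalities: the left sides telescope to 0, and the right sides sum to (-2) + 3 + 0 = 1. So 0 ≥ 1, which is false.

Unsatisfiable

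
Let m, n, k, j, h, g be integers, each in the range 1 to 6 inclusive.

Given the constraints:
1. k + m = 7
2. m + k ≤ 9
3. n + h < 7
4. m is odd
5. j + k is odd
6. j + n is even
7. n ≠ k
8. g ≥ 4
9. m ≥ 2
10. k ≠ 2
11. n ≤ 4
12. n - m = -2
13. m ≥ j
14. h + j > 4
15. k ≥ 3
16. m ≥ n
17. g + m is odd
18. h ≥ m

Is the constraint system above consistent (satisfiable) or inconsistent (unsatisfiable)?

One satisfying assignment is m = 3, n = 1, k = 4, j = 1, h = 5, g = 4.
For the less obvious constraints — constraint 1: k + m = 7; constraint 2: m + k = 7; constraint 3: n + h = 6 — and the others hold by inspection.

Satisfiable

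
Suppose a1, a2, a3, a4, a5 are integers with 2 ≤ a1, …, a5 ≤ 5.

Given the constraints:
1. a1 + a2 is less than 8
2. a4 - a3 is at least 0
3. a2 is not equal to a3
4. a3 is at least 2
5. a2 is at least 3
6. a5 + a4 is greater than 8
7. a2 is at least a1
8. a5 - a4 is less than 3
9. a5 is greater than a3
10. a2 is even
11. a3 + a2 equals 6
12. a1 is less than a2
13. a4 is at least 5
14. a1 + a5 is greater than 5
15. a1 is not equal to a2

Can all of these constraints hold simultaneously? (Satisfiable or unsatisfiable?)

One satisfying assignment is a1 = 2, a2 = 4, a3 = 2, a4 = 5, a5 = 5.
For the less obvious constraints — constraint 1: a1 + a2 = 6; constraint 2: a4 - a3 = 3 — and the others hold by inspection.

Satisfiable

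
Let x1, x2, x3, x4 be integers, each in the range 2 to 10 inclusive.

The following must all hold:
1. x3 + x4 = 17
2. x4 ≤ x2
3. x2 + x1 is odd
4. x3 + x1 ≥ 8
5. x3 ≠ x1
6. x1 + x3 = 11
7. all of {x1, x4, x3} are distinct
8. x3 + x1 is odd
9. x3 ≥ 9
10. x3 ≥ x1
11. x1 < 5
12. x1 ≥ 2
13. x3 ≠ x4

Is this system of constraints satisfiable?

The assignment x1 = 2, x2 = 9, x3 = 9, x4 = 8 works:
  constraint 1 holds since x3 + x4 = 17.
  constraint 4 holds since x3 + x1 = 11.
The rest check out directly.

Satisfiable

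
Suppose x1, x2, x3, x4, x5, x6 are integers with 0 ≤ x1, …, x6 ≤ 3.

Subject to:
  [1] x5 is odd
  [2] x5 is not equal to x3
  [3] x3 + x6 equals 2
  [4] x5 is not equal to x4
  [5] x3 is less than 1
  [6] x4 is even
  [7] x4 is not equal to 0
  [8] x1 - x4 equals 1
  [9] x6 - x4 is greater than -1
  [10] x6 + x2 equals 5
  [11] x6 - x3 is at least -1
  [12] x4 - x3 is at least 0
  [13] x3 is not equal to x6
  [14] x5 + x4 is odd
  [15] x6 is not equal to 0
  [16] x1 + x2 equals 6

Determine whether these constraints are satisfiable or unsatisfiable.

Satisfiable

Try x1 = 3, x2 = 3, x3 = 0, x4 = 2, x5 = 1, x6 = 2.
Check constraint 3: x3 + x6 = 2; constraint 8: x1 - x4 = 1. The remaining constraints are straightforward to verify.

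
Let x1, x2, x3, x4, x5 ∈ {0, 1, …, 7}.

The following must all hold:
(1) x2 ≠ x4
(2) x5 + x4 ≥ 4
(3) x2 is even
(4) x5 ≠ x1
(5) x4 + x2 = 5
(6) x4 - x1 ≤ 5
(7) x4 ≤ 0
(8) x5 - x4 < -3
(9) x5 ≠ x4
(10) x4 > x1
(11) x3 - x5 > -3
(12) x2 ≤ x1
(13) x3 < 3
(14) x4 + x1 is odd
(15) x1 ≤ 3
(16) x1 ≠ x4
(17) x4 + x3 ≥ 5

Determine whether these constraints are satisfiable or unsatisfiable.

From constraint 7: x4 ≤ 0. From constraints 12 and 15: x2 ≤ x1 ≤ 3. Hence x4 + x2 ≤ 3. But constraint 5 requires x4 + x2 = 5, and 5 > 3. Contradiction.

Unsatisfiable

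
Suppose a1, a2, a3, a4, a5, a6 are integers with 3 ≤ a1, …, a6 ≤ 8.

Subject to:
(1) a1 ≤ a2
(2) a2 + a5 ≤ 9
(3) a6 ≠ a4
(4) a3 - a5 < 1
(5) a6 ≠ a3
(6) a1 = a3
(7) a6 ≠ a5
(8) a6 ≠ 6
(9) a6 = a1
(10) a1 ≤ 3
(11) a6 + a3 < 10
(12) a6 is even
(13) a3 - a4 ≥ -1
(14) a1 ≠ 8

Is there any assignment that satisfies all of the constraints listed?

Unsatisfiable

From constraints 6 and 9, a6 = a1 = a3, so a6 = a3. But constraint 5 says a6 ≠ a3. Contradiction.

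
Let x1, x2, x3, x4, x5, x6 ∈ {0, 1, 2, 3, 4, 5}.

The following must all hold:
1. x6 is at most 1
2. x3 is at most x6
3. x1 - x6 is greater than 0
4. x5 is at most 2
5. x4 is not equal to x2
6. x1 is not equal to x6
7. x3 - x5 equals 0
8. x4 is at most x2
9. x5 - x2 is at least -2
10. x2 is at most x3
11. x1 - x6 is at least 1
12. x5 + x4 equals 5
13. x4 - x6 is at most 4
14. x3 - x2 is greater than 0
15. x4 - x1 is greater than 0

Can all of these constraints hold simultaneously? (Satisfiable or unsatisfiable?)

Constraints 2, 3, 8, 14, and 15 give x2 < x3, x3 ≤ x6, x6 < x1, x1 < x4, x4 ≤ x2. Chaining: x2 < x3 ≤ x6 < x1 < x4 ≤ x2, which forces x2 < x2 — impossible.

Unsatisfiable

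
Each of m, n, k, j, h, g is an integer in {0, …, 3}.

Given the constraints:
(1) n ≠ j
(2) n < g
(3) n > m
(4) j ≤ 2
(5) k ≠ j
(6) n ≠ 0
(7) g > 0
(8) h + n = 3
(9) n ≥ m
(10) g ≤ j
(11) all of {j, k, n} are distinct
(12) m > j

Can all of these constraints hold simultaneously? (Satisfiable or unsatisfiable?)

Unsatisfiable

Constraints 2, 3, 10, and 12 give g ≤ j, j < m, m < n, n < g. Chaining: g ≤ j < m < n < g, which forces g < g — impossible.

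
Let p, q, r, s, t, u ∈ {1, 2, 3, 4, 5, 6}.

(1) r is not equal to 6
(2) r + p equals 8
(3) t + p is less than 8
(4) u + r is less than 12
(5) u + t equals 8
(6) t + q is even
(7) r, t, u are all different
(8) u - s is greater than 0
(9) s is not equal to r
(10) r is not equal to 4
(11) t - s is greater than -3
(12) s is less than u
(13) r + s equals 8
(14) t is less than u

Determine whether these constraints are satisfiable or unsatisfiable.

Setting (p, q, r, s, t, u) = (3, 6, 5, 3, 2, 6) satisfies everything: constraint 2: r + p = 8; constraint 3: t + p = 5, and the others follow.

Satisfiable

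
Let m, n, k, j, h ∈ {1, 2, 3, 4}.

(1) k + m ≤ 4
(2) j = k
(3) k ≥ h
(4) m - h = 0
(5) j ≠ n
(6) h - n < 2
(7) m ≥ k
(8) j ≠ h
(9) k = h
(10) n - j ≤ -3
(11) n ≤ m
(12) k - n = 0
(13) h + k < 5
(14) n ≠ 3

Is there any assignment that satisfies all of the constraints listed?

Unsatisfiable

From constraints 2 and 9, j = k = h, so j = h. But constraint 8 says j ≠ h. Contradiction.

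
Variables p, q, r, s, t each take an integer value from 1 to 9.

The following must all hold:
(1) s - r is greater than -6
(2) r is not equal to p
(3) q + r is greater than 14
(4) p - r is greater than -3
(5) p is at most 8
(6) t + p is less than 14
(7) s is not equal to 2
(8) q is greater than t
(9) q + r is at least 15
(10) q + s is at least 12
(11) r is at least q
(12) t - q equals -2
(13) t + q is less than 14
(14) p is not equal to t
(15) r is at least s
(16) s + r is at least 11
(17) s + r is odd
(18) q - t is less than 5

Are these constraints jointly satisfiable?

Try p = 7, q = 7, r = 8, s = 5, t = 5.
Check constraint 1: s - r = -3; constraint 3: q + r = 15; constraint 4: p - r = -1. The remaining constraints are straightforward to verify.

Satisfiable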